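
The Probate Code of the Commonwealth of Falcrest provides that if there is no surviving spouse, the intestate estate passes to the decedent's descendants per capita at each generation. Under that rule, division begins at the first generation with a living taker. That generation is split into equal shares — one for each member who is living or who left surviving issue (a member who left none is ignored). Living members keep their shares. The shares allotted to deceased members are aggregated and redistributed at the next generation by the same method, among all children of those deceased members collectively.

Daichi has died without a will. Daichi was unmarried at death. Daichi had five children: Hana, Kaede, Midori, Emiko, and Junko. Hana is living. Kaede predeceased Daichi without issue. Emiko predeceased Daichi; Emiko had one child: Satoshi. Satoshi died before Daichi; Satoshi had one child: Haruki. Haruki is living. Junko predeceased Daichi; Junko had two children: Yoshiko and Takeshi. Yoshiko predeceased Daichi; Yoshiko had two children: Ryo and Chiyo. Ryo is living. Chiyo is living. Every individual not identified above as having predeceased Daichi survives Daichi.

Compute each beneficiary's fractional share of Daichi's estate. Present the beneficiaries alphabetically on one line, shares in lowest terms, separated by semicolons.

Chiyo 1/9; Hana 1/4; Haruki 1/9; Midori 1/4; Ryo 1/9; Takeshi 1/6

There is no surviving spouse, so the entire estate passes to Daichi's descendants per capita at each generation.
At generation 1 (Hana, Midori, Emiko, Junko) there are 4 shares of (1)/4 = 1/4 each.
Living: Hana and Midori — each takes 1/4.
Deceased: Emiko and Junko. Their combined 1/2 is pooled and carried to generation 2.
At generation 2 (Satoshi, Yoshiko, Takeshi) there are 3 shares of (1/2)/3 = 1/6 each.
Living: Takeshi — each takes 1/6.
Deceased: Satoshi and Yoshiko. Their combined 1/3 is pooled and carried to generation 3.
At generation 3 (Haruki, Ryo, Chiyo) there are 3 shares of (1/3)/3 = 1/9 each.
Living: Haruki, Ryo, and Chiyo — each takes 1/9.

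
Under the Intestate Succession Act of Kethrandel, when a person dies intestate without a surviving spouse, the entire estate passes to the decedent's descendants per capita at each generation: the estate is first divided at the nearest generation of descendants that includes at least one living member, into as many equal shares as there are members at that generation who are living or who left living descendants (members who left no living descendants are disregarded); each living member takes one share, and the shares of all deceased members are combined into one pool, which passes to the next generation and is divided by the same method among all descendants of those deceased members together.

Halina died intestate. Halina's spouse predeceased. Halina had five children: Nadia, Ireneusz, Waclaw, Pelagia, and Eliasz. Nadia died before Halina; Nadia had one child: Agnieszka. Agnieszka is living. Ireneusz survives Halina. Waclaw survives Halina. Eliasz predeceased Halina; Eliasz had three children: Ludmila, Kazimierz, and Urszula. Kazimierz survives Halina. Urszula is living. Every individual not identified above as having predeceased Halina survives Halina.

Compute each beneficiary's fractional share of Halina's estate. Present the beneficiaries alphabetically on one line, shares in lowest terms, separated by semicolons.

There is no surviving spouse, so the entire estate passes to Halina's descendants per capita at each generation.
At generation 1 (Nadia, Ireneusz, Waclaw, Pelagia, Eliasz) there are 5 shares of (1)/5 = 1/5 each.
Living: Ireneusz, Waclaw, and Pelagia — each takes 1/5.
Deceased: Nadia and Eliasz. Their combined 2/5 is pooled and carried to generation 2.
At generation 2 (Agnieszka, Ludmila, Kazimierz, Urszula) there are 4 shares of (2/5)/4 = 1/10 each.
Living: Agnieszka, Ludmila, Kazimierz, and Urszula — each takes 1/10.

Agnieszka 1/10; Ireneusz 1/5; Kazimierz 1/10; Ludmila 1/10; Pelagia 1/5; Urszula 1/10; Waclaw 1/5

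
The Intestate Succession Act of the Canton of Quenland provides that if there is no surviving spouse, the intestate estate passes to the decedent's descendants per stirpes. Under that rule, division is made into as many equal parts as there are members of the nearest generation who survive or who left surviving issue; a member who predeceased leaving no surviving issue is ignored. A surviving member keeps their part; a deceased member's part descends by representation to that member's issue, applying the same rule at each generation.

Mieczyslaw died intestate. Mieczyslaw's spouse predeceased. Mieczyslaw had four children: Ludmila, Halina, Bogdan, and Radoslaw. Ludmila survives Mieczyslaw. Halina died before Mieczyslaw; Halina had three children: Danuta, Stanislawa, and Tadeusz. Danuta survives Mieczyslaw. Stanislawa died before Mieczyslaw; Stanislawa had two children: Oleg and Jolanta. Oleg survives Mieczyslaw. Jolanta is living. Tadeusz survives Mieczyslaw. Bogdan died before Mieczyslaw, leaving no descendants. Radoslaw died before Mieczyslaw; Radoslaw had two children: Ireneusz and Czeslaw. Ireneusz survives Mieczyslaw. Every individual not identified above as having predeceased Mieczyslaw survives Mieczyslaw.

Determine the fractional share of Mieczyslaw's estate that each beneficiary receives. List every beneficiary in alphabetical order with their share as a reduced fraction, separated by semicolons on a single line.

There is no surviving spouse, so the entire estate passes to Mieczyslaw's descendants per stirpes.
Bogdan left no surviving issue, so that branch lapses and is disregarded.
The estate is divided into 3 equal shares of 1/3 among Ludmila, Halina, Radoslaw.
Ludmila is living and takes 1/3.
Halina predeceased; the 1/3 allotted to Halina's branch passes to Halina's issue by representation.
The 1/3 is divided into 3 equal shares of 1/9 among Danuta, Stanislawa, Tadeusz.
Danuta is living and takes 1/9.
Stanislawa predeceased; the 1/9 allotted to Stanislawa's branch passes to Stanislawa's issue by representation.
The 1/9 is divided into 2 equal shares of 1/18 among Oleg, Jolanta.
Oleg is living and takes 1/18.
Jolanta is living and takes 1/18.
Tadeusz is living and takes 1/9.
Radoslaw predeceased; the 1/3 allotted to Radoslaw's branch passes to Radoslaw's issue by representation.
The 1/3 is divided into 2 equal shares of 1/6 among Ireneusz, Czeslaw.
Ireneusz is living and takes 1/6.
Czeslaw is living and takes 1/6.

Czeslaw 1/6; Danuta 1/9; Ireneusz 1/6; Jolanta 1/18; Ludmila 1/3; Oleg 1/18; Tadeusz 1/9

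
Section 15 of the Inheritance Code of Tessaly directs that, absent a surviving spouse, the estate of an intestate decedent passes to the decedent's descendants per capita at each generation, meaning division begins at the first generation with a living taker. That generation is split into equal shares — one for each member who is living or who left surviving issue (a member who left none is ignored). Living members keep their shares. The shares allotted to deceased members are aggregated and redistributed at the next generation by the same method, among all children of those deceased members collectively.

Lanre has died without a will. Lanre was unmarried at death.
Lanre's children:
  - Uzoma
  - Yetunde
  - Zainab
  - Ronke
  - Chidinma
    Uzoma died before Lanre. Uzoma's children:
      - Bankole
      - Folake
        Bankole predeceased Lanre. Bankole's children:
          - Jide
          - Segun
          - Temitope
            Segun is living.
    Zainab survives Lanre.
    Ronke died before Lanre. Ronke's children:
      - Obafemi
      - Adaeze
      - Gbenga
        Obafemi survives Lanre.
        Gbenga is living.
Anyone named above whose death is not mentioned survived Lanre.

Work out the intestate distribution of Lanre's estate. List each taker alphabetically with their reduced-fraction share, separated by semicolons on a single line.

Adaeze 2/25; Chidinma 1/5; Folake 2/25; Gbenga 2/25; Jide 2/75; Obafemi 2/25; Segun 2/75; Temitope 2/75; Yetunde 1/5; Zainab 1/5

There is no surviving spouse, so the entire estate passes to Lanre's descendants per capita at each generation.
At generation 1 (Uzoma, Yetunde, Zainab, Ronke, Chidinma) there are 5 shares of (1)/5 = 1/5 each.
Living: Yetunde, Zainab, and Chidinma — each takes 1/5.
Deceased: Uzoma and Ronke. Their combined 2/5 is pooled and carried to generation 2.
At generation 2 (Bankole, Folake, Obafemi, Adaeze, Gbenga) there are 5 shares of (2/5)/5 = 2/25 each.
Living: Folake, Obafemi, Adaeze, and Gbenga — each takes 2/25.
Deceased: Bankole. That 2/25 share is carried to generation 3.
At generation 3 (Jide, Segun, Temitope) there are 3 shares of (2/25)/3 = 2/75 each.
Living: Jide, Segun, and Temitope — each takes 2/75.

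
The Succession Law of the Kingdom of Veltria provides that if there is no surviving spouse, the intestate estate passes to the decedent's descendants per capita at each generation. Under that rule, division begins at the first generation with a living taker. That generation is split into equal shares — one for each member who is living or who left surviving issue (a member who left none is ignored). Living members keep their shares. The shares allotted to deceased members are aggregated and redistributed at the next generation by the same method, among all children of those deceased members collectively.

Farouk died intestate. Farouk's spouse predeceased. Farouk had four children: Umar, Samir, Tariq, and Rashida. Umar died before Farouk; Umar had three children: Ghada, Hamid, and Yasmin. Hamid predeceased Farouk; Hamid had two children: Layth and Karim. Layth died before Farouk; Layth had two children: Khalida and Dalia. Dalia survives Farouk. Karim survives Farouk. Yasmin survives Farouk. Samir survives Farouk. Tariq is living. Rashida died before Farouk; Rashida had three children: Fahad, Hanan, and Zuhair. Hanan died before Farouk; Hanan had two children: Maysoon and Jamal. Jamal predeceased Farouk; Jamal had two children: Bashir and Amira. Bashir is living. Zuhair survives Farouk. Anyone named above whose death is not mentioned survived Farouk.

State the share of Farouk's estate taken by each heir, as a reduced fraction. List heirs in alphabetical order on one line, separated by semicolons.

Amira 1/48; Bashir 1/48; Dalia 1/48; Fahad 1/12; Ghada 1/12; Karim 1/24; Khalida 1/48; Maysoon 1/24; Samir 1/4; Tariq 1/4; Yasmin 1/12; Zuhair 1/12

There is no surviving spouse, so the entire estate passes to Farouk's descendants per capita at each generation.
At generation 1 (Umar, Samir, Tariq, Rashida) there are 4 shares of (1)/4 = 1/4 each.
Living: Samir and Tariq — each takes 1/4.
Deceased: Umar and Rashida. Their combined 1/2 is pooled and carried to generation 2.
At generation 2 (Ghada, Hamid, Yasmin, Fahad, Hanan, Zuhair) there are 6 shares of (1/2)/6 = 1/12 each.
Living: Ghada, Yasmin, Fahad, and Zuhair — each takes 1/12.
Deceased: Hamid and Hanan. Their combined 1/6 is pooled and carried to generation 3.
At generation 3 (Layth, Karim, Maysoon, Jamal) there are 4 shares of (1/6)/4 = 1/24 each.
Living: Karim and Maysoon — each takes 1/24.
Deceased: Layth and Jamal. Their combined 1/12 is pooled and carried to generation 4.
At generation 4 (Khalida, Dalia, Bashir, Amira) there are 4 shares of (1/12)/4 = 1/48 each.
Living: Khalida, Dalia, Bashir, and Amira — each takes 1/48.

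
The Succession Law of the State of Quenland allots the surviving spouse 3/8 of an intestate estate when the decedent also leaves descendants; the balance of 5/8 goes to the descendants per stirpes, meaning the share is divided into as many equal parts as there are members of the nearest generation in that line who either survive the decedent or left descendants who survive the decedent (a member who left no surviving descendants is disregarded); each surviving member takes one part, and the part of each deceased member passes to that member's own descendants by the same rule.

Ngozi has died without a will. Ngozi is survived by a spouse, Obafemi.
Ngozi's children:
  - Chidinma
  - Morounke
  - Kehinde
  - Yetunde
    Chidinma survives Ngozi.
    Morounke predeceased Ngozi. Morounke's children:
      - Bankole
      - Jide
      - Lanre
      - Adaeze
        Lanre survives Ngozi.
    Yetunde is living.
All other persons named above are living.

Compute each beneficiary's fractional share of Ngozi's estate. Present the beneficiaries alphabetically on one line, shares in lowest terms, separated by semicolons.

Obafemi, as surviving spouse, takes 3/8.
The remaining 5/8 passes to Ngozi's descendants per stirpes.
The 5/8 is divided into 4 equal shares of 5/32 among Chidinma, Morounke, Kehinde, Yetunde.
Chidinma is living and takes 5/32.
Morounke predeceased; the 5/32 allotted to Morounke's branch passes to Morounke's issue by representation.
The 5/32 is divided into 4 equal shares of 5/128 among Bankole, Jide, Lanre, Adaeze.
Bankole is living and takes 5/128.
Jide is living and takes 5/128.
Lanre is living and takes 5/128.
Adaeze is living and takes 5/128.
Kehinde is living and takes 5/32.
Yetunde is living and takes 5/32.

Adaeze 5/128; Bankole 5/128; Chidinma 5/32; Jide 5/128; Kehinde 5/32; Lanre 5/128; Obafemi 3/8; Yetunde 5/32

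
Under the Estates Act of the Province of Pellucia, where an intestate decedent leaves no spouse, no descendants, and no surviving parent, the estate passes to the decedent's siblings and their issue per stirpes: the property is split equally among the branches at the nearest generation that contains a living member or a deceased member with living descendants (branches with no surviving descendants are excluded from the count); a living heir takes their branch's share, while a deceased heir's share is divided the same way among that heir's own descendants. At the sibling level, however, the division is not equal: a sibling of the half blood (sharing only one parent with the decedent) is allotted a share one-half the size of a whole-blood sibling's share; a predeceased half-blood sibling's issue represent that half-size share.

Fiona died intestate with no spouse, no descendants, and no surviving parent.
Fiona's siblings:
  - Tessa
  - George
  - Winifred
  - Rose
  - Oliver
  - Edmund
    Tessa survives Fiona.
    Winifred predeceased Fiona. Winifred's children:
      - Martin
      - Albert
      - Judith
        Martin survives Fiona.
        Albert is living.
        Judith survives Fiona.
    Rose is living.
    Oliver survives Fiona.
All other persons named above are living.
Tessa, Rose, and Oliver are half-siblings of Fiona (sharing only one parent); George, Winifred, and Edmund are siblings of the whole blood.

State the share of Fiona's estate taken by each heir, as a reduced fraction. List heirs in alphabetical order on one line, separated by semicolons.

No spouse, descendants, or parent survives, so the estate passes to Fiona's siblings per stirpes.
Half-blood siblings count for one-half the weight of whole-blood siblings at the initial division.
Dividing 1 in proportion to weights (total weight 9/2): Tessa (weight 1/2) → 1/9; George (weight 1) → 2/9; Winifred (weight 1) → 2/9; Rose (weight 1/2) → 1/9; Oliver (weight 1/2) → 1/9; Edmund (weight 1) → 2/9.
Tessa is living and takes 1/9.
George is living and takes 2/9.
Winifred predeceased; the 2/9 allotted to Winifred's branch passes to Winifred's issue by representation.
The 2/9 is divided into 3 equal shares of 2/27 among Martin, Albert, Judith.
Martin is living and takes 2/27.
Albert is living and takes 2/27.
Judith is living and takes 2/27.
Rose is living and takes 1/9.
Oliver is living and takes 1/9.
Edmund is living and takes 2/9.

Albert 2/27; Edmund 2/9; George 2/9; Judith 2/27; Martin 2/27; Oliver 1/9; Rose 1/9; Tessa 1/9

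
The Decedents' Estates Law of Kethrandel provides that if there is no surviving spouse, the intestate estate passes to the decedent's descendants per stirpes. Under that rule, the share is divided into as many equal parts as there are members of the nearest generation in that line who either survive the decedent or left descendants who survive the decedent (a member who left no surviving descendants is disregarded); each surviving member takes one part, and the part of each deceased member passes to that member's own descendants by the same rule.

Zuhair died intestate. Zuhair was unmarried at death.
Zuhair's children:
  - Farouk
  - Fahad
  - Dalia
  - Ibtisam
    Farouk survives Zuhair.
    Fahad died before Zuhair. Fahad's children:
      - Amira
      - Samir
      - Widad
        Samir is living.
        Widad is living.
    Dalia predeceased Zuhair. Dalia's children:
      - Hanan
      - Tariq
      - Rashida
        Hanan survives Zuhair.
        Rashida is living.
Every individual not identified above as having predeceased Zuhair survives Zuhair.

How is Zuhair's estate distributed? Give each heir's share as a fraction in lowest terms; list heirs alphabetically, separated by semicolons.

Amira 1/12; Farouk 1/4; Hanan 1/12; Ibtisam 1/4; Rashida 1/12; Samir 1/12; Tariq 1/12; Widad 1/12

There is no surviving spouse, so the entire estate passes to Zuhair's descendants per stirpes.
The estate is divided into 4 equal shares of 1/4 among Farouk, Fahad, Dalia, Ibtisam.
Farouk is living and takes 1/4.
Fahad predeceased; the 1/4 allotted to Fahad's branch passes to Fahad's issue by representation.
The 1/4 is divided into 3 equal shares of 1/12 among Amira, Samir, Widad.
Amira is living and takes 1/12.
Samir is living and takes 1/12.
Widad is living and takes 1/12.
Dalia predeceased; the 1/4 allotted to Dalia's branch passes to Dalia's issue by representation.
The 1/4 is divided into 3 equal shares of 1/12 among Hanan, Tariq, Rashida.
Hanan is living and takes 1/12.
Tariq is living and takes 1/12.
Rashida is living and takes 1/12.
Ibtisam is living and takes 1/4.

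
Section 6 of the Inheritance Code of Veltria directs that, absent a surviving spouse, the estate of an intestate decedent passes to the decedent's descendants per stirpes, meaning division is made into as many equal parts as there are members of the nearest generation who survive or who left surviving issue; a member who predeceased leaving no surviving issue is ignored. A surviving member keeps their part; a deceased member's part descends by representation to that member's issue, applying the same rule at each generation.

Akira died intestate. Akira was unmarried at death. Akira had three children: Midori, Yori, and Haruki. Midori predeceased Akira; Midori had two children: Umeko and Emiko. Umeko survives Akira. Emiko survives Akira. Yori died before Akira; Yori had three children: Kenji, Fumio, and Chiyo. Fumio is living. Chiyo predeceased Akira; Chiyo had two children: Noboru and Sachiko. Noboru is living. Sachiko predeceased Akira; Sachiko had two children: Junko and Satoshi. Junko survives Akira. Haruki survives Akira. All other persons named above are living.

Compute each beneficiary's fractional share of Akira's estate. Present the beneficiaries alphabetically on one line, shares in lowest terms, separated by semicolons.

Emiko 1/6; Fumio 1/9; Haruki 1/3; Junko 1/36; Kenji 1/9; Noboru 1/18; Satoshi 1/36; Umeko 1/6

There is no surviving spouse, so the entire estate passes to Akira's descendants per stirpes.
The estate is divided into 3 equal shares of 1/3 among Midori, Yori, Haruki.
Midori predeceased; the 1/3 allotted to Midori's branch passes to Midori's issue by representation.
The 1/3 is divided into 2 equal shares of 1/6 among Umeko, Emiko.
Umeko is living and takes 1/6.
Emiko is living and takes 1/6.
Yori predeceased; the 1/3 allotted to Yori's branch passes to Yori's issue by representation.
The 1/3 is divided into 3 equal shares of 1/9 among Kenji, Fumio, Chiyo.
Kenji is living and takes 1/9.
Fumio is living and takes 1/9.
Chiyo predeceased; the 1/9 allotted to Chiyo's branch passes to Chiyo's issue by representation.
The 1/9 is divided into 2 equal shares of 1/18 among Noboru, Sachiko.
Noboru is living and takes 1/18.
Sachiko predeceased; the 1/18 allotted to Sachiko's branch passes to Sachiko's issue by representation.
The 1/18 is divided into 2 equal shares of 1/36 among Junko, Satoshi.
Junko is living and takes 1/36.
Satoshi is living and takes 1/36.
Haruki is living and takes 1/3.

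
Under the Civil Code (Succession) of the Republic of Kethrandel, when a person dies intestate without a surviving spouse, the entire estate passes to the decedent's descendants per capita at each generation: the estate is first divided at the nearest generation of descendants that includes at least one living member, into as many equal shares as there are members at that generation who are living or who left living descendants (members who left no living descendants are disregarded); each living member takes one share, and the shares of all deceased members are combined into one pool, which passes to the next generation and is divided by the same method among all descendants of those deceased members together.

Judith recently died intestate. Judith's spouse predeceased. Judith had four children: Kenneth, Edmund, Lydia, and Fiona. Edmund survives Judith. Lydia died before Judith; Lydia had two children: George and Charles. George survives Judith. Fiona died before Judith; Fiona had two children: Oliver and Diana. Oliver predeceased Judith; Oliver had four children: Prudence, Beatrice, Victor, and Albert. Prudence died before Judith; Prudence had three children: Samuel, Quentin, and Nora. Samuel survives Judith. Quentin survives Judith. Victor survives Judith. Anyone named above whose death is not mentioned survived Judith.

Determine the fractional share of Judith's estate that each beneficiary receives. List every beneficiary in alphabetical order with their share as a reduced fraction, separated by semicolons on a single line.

There is no surviving spouse, so the entire estate passes to Judith's descendants per capita at each generation.
At generation 1 (Kenneth, Edmund, Lydia, Fiona) there are 4 shares of (1)/4 = 1/4 each.
Living: Kenneth and Edmund — each takes 1/4.
Deceased: Lydia and Fiona. Their combined 1/2 is pooled and carried to generation 2.
At generation 2 (George, Charles, Oliver, Diana) there are 4 shares of (1/2)/4 = 1/8 each.
Living: George, Charles, and Diana — each takes 1/8.
Deceased: Oliver. That 1/8 share is carried to generation 3.
At generation 3 (Prudence, Beatrice, Victor, Albert) there are 4 shares of (1/8)/4 = 1/32 each.
Living: Beatrice, Victor, and Albert — each takes 1/32.
Deceased: Prudence. That 1/32 share is carried to generation 4.
At generation 4 (Samuel, Quentin, Nora) there are 3 shares of (1/32)/3 = 1/96 each.
Living: Samuel, Quentin, and Nora — each takes 1/96.

Albert 1/32; Beatrice 1/32; Charles 1/8; Diana 1/8; Edmund 1/4; George 1/8; Kenneth 1/4; Nora 1/96; Quentin 1/96; Samuel 1/96; Victor 1/32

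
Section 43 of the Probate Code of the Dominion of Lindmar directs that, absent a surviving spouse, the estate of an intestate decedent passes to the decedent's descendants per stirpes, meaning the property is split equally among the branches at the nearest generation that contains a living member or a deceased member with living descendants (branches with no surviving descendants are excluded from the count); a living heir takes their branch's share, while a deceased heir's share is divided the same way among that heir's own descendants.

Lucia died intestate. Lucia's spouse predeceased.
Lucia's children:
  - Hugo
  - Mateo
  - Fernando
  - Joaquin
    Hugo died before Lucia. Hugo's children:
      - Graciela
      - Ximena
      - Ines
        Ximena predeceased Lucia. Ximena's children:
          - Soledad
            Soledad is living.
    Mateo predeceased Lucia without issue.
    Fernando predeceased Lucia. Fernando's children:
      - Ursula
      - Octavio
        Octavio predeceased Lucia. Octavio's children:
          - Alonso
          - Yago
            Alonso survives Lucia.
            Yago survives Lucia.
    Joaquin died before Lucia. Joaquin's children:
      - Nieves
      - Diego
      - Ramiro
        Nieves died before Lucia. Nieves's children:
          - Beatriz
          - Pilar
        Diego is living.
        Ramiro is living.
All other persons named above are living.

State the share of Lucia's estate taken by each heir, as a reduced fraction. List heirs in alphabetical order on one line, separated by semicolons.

There is no surviving spouse, so the entire estate passes to Lucia's descendants per stirpes.
Mateo left no surviving issue, so that branch lapses and is disregarded.
The estate is divided into 3 equal shares of 1/3 among Hugo, Fernando, Joaquin.
Hugo predeceased; the 1/3 allotted to Hugo's branch passes to Hugo's issue by representation.
The 1/3 is divided into 3 equal shares of 1/9 among Graciela, Ximena, Ines.
Graciela is living and takes 1/9.
Ximena predeceased; the 1/9 allotted to Ximena's branch passes to Ximena's issue by representation.
Soledad is the sole taker at this level and receives the full 1/9.
Ines is living and takes 1/9.
Fernando predeceased; the 1/3 allotted to Fernando's branch passes to Fernando's issue by representation.
The 1/3 is divided into 2 equal shares of 1/6 among Ursula, Octavio.
Ursula is living and takes 1/6.
Octavio predeceased; the 1/6 allotted to Octavio's branch passes to Octavio's issue by representation.
The 1/6 is divided into 2 equal shares of 1/12 among Alonso, Yago.
Alonso is living and takes 1/12.
Yago is living and takes 1/12.
Joaquin predeceased; the 1/3 allotted to Joaquin's branch passes to Joaquin's issue by representation.
The 1/3 is divided into 3 equal shares of 1/9 among Nieves, Diego, Ramiro.
Nieves predeceased; the 1/9 allotted to Nieves's branch passes to Nieves's issue by representation.
The 1/9 is divided into 2 equal shares of 1/18 among Beatriz, Pilar.
Beatriz is living and takes 1/18.
Pilar is living and takes 1/18.
Diego is living and takes 1/9.
Ramiro is living and takes 1/9.

Alonso 1/12; Beatriz 1/18; Diego 1/9; Graciela 1/9; Ines 1/9; Pilar 1/18; Ramiro 1/9; Soledad 1/9; Ursula 1/6; Yago 1/12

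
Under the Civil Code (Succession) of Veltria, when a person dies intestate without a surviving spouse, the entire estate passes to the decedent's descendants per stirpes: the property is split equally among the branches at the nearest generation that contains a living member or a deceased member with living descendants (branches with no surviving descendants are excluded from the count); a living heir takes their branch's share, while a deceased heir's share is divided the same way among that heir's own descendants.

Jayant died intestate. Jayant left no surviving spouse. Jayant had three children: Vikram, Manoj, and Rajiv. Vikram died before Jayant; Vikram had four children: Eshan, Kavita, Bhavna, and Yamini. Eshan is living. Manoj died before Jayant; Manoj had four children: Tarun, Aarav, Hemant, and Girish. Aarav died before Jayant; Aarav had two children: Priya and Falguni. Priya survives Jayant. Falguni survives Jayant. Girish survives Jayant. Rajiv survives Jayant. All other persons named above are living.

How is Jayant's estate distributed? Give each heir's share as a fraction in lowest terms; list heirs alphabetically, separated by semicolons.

There is no surviving spouse, so the entire estate passes to Jayant's descendants per stirpes.
The estate is divided into 3 equal shares of 1/3 among Vikram, Manoj, Rajiv.
Vikram predeceased; the 1/3 allotted to Vikram's branch passes to Vikram's issue by representation.
The 1/3 is divided into 4 equal shares of 1/12 among Eshan, Kavita, Bhavna, Yamini.
Eshan is living and takes 1/12.
Kavita is living and takes 1/12.
Bhavna is living and takes 1/12.
Yamini is living and takes 1/12.
Manoj predeceased; the 1/3 allotted to Manoj's branch passes to Manoj's issue by representation.
The 1/3 is divided into 4 equal shares of 1/12 among Tarun, Aarav, Hemant, Girish.
Tarun is living and takes 1/12.
Aarav predeceased; the 1/12 allotted to Aarav's branch passes to Aarav's issue by representation.
The 1/12 is divided into 2 equal shares of 1/24 among Priya, Falguni.
Priya is living and takes 1/24.
Falguni is living and takes 1/24.
Hemant is living and takes 1/12.
Girish is living and takes 1/12.
Rajiv is living and takes 1/3.

Bhavna 1/12; Eshan 1/12; Falguni 1/24; Girish 1/12; Hemant 1/12; Kavita 1/12; Priya 1/24; Rajiv 1/3; Tarun 1/12; Yamini 1/12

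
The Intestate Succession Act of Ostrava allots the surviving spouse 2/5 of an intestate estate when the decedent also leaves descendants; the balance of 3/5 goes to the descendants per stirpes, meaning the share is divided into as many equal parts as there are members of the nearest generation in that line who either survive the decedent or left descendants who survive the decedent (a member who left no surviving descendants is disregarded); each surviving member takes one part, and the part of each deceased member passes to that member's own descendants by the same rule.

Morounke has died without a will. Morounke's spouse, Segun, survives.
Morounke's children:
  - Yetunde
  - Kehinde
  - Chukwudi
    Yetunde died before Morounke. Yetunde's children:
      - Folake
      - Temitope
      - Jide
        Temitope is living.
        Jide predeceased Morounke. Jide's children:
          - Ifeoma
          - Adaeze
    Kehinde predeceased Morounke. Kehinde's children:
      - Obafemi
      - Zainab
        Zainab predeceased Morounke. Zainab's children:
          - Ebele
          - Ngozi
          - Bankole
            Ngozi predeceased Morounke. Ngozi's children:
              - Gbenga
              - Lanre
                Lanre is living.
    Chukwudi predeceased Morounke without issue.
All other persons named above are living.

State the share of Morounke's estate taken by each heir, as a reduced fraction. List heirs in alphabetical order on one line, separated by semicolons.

Segun, as surviving spouse, takes 2/5.
The remaining 3/5 passes to Morounke's descendants per stirpes.
Chukwudi left no surviving issue, so that branch lapses and is disregarded.
The 3/5 is divided into 2 equal shares of 3/10 among Yetunde, Kehinde.
Yetunde predeceased; the 3/10 allotted to Yetunde's branch passes to Yetunde's issue by representation.
The 3/10 is divided into 3 equal shares of 1/10 among Folake, Temitope, Jide.
Folake is living and takes 1/10.
Temitope is living and takes 1/10.
Jide predeceased; the 1/10 allotted to Jide's branch passes to Jide's issue by representation.
The 1/10 is divided into 2 equal shares of 1/20 among Ifeoma, Adaeze.
Ifeoma is living and takes 1/20.
Adaeze is living and takes 1/20.
Kehinde predeceased; the 3/10 allotted to Kehinde's branch passes to Kehinde's issue by representation.
The 3/10 is divided into 2 equal shares of 3/20 among Obafemi, Zainab.
Obafemi is living and takes 3/20.
Zainab predeceased; the 3/20 allotted to Zainab's branch passes to Zainab's issue by representation.
The 3/20 is divided into 3 equal shares of 1/20 among Ebele, Ngozi, Bankole.
Ebele is living and takes 1/20.
Ngozi predeceased; the 1/20 allotted to Ngozi's branch passes to Ngozi's issue by representation.
The 1/20 is divided into 2 equal shares of 1/40 among Gbenga, Lanre.
Gbenga is living and takes 1/40.
Lanre is living and takes 1/40.
Bankole is living and takes 1/20.

Adaeze 1/20; Bankole 1/20; Ebele 1/20; Folake 1/10; Gbenga 1/40; Ifeoma 1/20; Lanre 1/40; Obafemi 3/20; Segun 2/5; Temitope 1/10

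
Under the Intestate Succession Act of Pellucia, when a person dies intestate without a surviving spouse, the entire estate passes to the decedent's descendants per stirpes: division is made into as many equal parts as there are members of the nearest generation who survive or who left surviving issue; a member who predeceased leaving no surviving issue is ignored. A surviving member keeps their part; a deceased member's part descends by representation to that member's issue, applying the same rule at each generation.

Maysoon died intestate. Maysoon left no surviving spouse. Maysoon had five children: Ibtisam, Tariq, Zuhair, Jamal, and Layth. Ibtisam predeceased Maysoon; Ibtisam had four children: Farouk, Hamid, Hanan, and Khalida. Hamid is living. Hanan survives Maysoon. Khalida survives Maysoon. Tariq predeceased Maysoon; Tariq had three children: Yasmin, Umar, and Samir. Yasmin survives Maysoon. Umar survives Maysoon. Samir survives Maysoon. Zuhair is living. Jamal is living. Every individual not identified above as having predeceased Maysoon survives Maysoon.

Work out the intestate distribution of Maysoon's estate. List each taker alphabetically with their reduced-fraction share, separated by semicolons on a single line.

Farouk 1/20; Hamid 1/20; Hanan 1/20; Jamal 1/5; Khalida 1/20; Layth 1/5; Samir 1/15; Umar 1/15; Yasmin 1/15; Zuhair 1/5

There is no surviving spouse, so the entire estate passes to Maysoon's descendants per stirpes.
The estate is divided into 5 equal shares of 1/5 among Ibtisam, Tariq, Zuhair, Jamal, Layth.
Ibtisam predeceased; the 1/5 allotted to Ibtisam's branch passes to Ibtisam's issue by representation.
The 1/5 is divided into 4 equal shares of 1/20 among Farouk, Hamid, Hanan, Khalida.
Farouk is living and takes 1/20.
Hamid is living and takes 1/20.
Hanan is living and takes 1/20.
Khalida is living and takes 1/20.
Tariq predeceased; the 1/5 allotted to Tariq's branch passes to Tariq's issue by representation.
The 1/5 is divided into 3 equal shares of 1/15 among Yasmin, Umar, Samir.
Yasmin is living and takes 1/15.
Umar is living and takes 1/15.
Samir is living and takes 1/15.
Zuhair is living and takes 1/5.
Jamal is living and takes 1/5.
Layth is living and takes 1/5.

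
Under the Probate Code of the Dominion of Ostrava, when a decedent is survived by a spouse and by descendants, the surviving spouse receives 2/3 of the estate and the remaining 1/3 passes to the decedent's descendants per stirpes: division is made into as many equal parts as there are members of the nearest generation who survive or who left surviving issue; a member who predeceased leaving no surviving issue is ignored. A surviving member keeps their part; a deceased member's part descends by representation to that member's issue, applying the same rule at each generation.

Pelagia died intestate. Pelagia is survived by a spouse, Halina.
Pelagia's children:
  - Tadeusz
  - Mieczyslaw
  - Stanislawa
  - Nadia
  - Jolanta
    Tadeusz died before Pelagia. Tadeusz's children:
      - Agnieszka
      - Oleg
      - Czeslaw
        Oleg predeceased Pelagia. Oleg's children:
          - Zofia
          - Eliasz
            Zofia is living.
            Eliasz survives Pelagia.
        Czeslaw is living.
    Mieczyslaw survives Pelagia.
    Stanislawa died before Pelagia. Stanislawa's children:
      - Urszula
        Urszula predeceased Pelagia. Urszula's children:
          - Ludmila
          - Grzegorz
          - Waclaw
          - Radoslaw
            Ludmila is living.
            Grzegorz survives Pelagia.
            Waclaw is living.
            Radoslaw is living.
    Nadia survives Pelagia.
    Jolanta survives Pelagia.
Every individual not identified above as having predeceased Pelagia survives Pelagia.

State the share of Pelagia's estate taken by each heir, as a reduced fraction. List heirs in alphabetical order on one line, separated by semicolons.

Agnieszka 1/45; Czeslaw 1/45; Eliasz 1/90; Grzegorz 1/60; Halina 2/3; Jolanta 1/15; Ludmila 1/60; Mieczyslaw 1/15; Nadia 1/15; Radoslaw 1/60; Waclaw 1/60; Zofia 1/90

Halina, as surviving spouse, takes 2/3.
The remaining 1/3 passes to Pelagia's descendants per stirpes.
The 1/3 is divided into 5 equal shares of 1/15 among Tadeusz, Mieczyslaw, Stanislawa, Nadia, Jolanta.
Tadeusz predeceased; the 1/15 allotted to Tadeusz's branch passes to Tadeusz's issue by representation.
The 1/15 is divided into 3 equal shares of 1/45 among Agnieszka, Oleg, Czeslaw.
Agnieszka is living and takes 1/45.
Oleg predeceased; the 1/45 allotted to Oleg's branch passes to Oleg's issue by representation.
The 1/45 is divided into 2 equal shares of 1/90 among Zofia, Eliasz.
Zofia is living and takes 1/90.
Eliasz is living and takes 1/90.
Czeslaw is living and takes 1/45.
Mieczyslaw is living and takes 1/15.
Stanislawa predeceased; the 1/15 allotted to Stanislawa's branch passes to Stanislawa's issue by representation.
Urszula's line is the sole branch at this level, so the full 1/15 passes to Urszula's issue by representation.
The 1/15 is divided into 4 equal shares of 1/60 among Ludmila, Grzegorz, Waclaw, Radoslaw.
Ludmila is living and takes 1/60.
Grzegorz is living and takes 1/60.
Waclaw is living and takes 1/60.
Radoslaw is living and takes 1/60.
Nadia is living and takes 1/15.
Jolanta is living and takes 1/15.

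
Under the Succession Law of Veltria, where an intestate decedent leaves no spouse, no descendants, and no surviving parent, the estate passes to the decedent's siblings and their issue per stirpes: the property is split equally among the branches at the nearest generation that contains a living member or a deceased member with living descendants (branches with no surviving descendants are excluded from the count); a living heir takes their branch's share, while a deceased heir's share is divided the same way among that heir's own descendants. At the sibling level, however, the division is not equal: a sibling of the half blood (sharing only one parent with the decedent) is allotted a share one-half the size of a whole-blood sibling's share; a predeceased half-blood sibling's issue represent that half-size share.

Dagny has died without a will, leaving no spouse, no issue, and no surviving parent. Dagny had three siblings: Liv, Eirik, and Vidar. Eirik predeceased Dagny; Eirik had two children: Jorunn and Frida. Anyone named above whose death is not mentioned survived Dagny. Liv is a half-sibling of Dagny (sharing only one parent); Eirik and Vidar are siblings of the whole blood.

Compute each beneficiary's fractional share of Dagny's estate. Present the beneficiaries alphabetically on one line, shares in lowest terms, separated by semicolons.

No spouse, descendants, or parent survives, so the estate passes to Dagny's siblings per stirpes.
Half-blood siblings count for one-half the weight of whole-blood siblings at the initial division.
Dividing 1 in proportion to weights (total weight 5/2): Liv (weight 1/2) → 1/5; Eirik (weight 1) → 2/5; Vidar (weight 1) → 2/5.
Liv is living and takes 1/5.
Eirik predeceased; the 2/5 allotted to Eirik's branch passes to Eirik's issue by representation.
The 2/5 is divided into 2 equal shares of 1/5 among Jorunn, Frida.
Jorunn is living and takes 1/5.
Frida is living and takes 1/5.
Vidar is living and takes 2/5.

Frida 1/5; Jorunn 1/5; Liv 1/5; Vidar 2/5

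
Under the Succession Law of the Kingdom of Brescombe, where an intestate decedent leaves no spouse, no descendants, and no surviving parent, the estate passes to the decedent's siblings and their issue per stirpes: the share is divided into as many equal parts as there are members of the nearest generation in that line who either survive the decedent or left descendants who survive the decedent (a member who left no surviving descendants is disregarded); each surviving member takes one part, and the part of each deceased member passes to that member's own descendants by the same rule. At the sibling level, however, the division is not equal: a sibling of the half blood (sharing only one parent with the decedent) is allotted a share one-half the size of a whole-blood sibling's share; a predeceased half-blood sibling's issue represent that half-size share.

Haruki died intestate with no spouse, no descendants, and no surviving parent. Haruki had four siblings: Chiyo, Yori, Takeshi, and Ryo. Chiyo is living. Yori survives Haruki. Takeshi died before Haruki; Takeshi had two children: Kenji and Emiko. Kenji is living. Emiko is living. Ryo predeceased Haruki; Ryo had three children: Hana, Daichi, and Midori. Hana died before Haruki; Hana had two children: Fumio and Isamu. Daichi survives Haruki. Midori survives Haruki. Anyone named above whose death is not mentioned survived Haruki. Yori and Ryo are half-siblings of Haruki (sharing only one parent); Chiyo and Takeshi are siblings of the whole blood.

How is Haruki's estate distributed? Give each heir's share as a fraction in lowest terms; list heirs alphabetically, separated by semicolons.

Chiyo 1/3; Daichi 1/18; Emiko 1/6; Fumio 1/36; Isamu 1/36; Kenji 1/6; Midori 1/18; Yori 1/6

No spouse, descendants, or parent survives, so the estate passes to Haruki's siblings per stirpes.
Half-blood siblings count for one-half the weight of whole-blood siblings at the initial division.
Dividing 1 in proportion to weights (total weight 3): Chiyo (weight 1) → 1/3; Yori (weight 1/2) → 1/6; Takeshi (weight 1) → 1/3; Ryo (weight 1/2) → 1/6.
Chiyo is living and takes 1/3.
Yori is living and takes 1/6.
Takeshi predeceased; the 1/3 allotted to Takeshi's branch passes to Takeshi's issue by representation.
The 1/3 is divided into 2 equal shares of 1/6 among Kenji, Emiko.
Kenji is living and takes 1/6.
Emiko is living and takes 1/6.
Ryo predeceased; the 1/6 allotted to Ryo's branch passes to Ryo's issue by representation.
The 1/6 is divided into 3 equal shares of 1/18 among Hana, Daichi, Midori.
Hana predeceased; the 1/18 allotted to Hana's branch passes to Hana's issue by representation.
The 1/18 is divided into 2 equal shares of 1/36 among Fumio, Isamu.
Fumio is living and takes 1/36.
Isamu is living and takes 1/36.
Daichi is living and takes 1/18.
Midori is living and takes 1/18.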